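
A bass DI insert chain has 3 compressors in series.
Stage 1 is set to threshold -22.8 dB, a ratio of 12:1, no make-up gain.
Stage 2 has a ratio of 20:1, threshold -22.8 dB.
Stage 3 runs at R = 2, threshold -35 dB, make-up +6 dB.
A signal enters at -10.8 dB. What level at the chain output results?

-22.875 dB

Stage 1: 12 dB above -22.8 dB, reduced 12:1 to 1 dB above → -21.8 dB.
Stage 2: -21.8 dB is 1 dB over -22.8 dB; at 20:1 that becomes 0.05 dB over, giving -22.75 dB.
Stage 3: -22.75 dB is 12.25 dB over -35 dB; at 2:1 that becomes 6.125 dB over, giving -28.875 dB; +6 dB make-up → -22.875 dB.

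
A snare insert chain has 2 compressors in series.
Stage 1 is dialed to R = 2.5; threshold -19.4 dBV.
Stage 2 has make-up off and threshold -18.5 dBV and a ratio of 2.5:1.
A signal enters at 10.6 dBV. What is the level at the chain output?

Stage 1: overshoot 30 dB → 30/2.5 = 12 dB → -7.4 dBV.
Stage 2: overshoot 11.1 dB → 11.1/2.5 = 4.44 dB → -14.06 dBV.

-14.06 dBV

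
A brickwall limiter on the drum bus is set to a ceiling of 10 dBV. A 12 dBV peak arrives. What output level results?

10 dBV

At ∞:1, everything above 10 dBV is held at the ceiling.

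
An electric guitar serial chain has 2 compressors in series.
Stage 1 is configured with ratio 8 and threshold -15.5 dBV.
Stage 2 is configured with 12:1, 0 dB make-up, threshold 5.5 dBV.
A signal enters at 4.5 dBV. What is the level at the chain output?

Stage 1: 4.5 dBV is 20 dB over -15.5 dBV; at 8:1 that becomes 2.5 dB over, giving -13 dBV.
Stage 2: -13 dBV is at or below the 5.5 dBV threshold — no compression; output -13 dBV.

-13 dBV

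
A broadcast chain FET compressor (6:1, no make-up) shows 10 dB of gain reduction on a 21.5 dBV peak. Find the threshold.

Input is 12 dB above T (since output overshoot × R = input overshoot: (11.5 − T)·6 = 21.5 − T gives T = 9.5 dBV).
Check: 9.5 + (21.5 − 9.5)/6 = 9.5 + 2 = 11.5 dBV. ✓

9.5 dBV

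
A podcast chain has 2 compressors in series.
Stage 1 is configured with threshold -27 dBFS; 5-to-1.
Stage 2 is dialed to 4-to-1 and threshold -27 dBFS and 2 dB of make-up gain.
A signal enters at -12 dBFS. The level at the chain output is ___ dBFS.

Stage 1: -12 dBFS is 15 dB over -27 dBFS; at 5:1 that becomes 3 dB over, giving -24 dBFS.
Stage 2: overshoot 3 dB → 3/4 = 0.75 dB → -26.25 dBFS; +2 dB make-up → -24.25 dBFS.

-24.25 dBFS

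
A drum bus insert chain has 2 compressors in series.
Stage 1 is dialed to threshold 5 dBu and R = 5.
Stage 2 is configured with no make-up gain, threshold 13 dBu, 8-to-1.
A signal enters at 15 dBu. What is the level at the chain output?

Stage 1: 10 dB above 5 dBu, reduced 5:1 to 2 dB above → 7 dBu.
Stage 2: 7 dBu is at or below the 13 dBu threshold — no compression; output 7 dBu.

7 dBu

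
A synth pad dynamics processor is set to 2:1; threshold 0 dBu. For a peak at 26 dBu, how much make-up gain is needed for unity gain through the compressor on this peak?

13 dB

The peak compresses to 0 + 26/2 = 13 dBu.
To reach 26 dBu requires 26 − 13 = 13 dB of make-up.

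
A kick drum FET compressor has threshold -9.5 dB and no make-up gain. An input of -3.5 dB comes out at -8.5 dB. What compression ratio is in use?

Input overshoot = -3.5 − (-9.5) = 6 dB; output overshoot = -8.5 − (-9.5) = 1 dB.
Ratio = 6 / 1 = 6.

6:1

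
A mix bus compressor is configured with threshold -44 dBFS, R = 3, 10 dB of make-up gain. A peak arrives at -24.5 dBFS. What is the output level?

-27.5 dBFS

The input is 19.5 dB above the -44 dBFS threshold.
At 3:1 the overshoot is divided by 3, leaving 6.5 dB above threshold.
That puts the output at -37.5 dBFS; make-up adds 10 dB, giving -27.5 dBFS.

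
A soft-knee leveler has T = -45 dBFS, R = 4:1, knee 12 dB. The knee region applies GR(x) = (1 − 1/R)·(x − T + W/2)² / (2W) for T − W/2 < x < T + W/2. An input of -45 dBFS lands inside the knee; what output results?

x − T + W/2 = -45 − (-45) + 6 = 6.
GR = (1 − 1/4) × 6² / 24 = 0.75 × 36 / 24 = 1.125 dB.
Output = -45 − 1.125 = -46.125 dBFS.

-46.125 dBFS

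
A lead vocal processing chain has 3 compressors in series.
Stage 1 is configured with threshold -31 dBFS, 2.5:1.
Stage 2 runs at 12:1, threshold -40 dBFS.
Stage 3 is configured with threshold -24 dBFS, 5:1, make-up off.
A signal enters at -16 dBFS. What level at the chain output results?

-38.75 dBFS

Stage 1: overshoot 15 dB → 15/2.5 = 6 dB → -25 dBFS.
Stage 2: -25 dBFS is 15 dB over -40 dBFS; at 12:1 that becomes 1.25 dB over, giving -38.75 dBFS.
Stage 3: -38.75 dBFS is at or below the -24 dBFS threshold — no compression; output -38.75 dBFS.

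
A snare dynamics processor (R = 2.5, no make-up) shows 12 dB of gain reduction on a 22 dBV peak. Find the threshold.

2 dBV

Input is 20 dB above T (since output overshoot × R = input overshoot: (10 − T)·2.5 = 22 − T gives T = 2 dBV).
Check: 2 + (22 − 2)/2.5 = 2 + 8 = 10 dBV. ✓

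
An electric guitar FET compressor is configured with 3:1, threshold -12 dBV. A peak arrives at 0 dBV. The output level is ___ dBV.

-8 dBV

Overshoot: 0 − (-12) = 12 dB.
3:1 compression reduces that to 12/3 = 4 dB over.
So the level is -12 + 4 = -8 dBV.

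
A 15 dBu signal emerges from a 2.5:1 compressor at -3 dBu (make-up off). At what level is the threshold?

Input is 30 dB above T (since output overshoot × R = input overshoot: (-3 − T)·2.5 = 15 − T gives T = -15 dBu).
Check: -15 + (15 − (-15))/2.5 = -15 + 12 = -3 dBu. ✓

-15 dBu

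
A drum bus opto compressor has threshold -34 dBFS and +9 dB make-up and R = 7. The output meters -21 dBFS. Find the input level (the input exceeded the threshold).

-6 dBFS

Before make-up, the level was -21 − 9 = -30 dBFS.
Post-compression overshoot = -30 − (-34) = 4 dB.
Input overshoot = R × output overshoot = 28 dB → input = -34 + 28 = -6 dBFS.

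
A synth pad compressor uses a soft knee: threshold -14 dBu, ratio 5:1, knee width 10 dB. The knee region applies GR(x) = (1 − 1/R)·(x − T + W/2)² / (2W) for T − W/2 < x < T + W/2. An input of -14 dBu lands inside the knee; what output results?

x − T + W/2 = -14 − (-14) + 5 = 5.
GR = (1 − 1/5) × 5² / 20 = 0.8 × 25 / 20 = 1 dB.
Output = -14 − 1 = -15 dBu.

-15 dBu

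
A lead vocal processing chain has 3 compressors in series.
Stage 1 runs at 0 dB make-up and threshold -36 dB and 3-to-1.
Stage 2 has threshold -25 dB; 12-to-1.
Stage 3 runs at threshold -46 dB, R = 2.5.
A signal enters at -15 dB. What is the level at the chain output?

-39.2 dB

Stage 1: 21 dB above -36 dB, reduced 3:1 to 7 dB above → -29 dB.
Stage 2: -29 dB ≤ -25 dB, so stage 2 doesn't engage; output -29 dB.
Stage 3: overshoot 17 dB → 17/2.5 = 6.8 dB → -39.2 dB.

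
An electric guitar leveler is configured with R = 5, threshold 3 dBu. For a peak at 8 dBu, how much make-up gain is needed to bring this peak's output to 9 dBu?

Without make-up, output = threshold + overshoot/5 = 3 + 1 = 4 dBu.
Gap to target: 5 dB.

5 dB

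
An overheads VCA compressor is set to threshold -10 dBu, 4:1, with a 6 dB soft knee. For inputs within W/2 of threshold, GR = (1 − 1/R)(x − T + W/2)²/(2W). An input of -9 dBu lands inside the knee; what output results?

-10 dBu

x − T + W/2 = -9 − (-10) + 3 = 4.
GR = (1 − 1/4) × 4² / 12 = 0.75 × 16 / 12 = 1 dB.
Output = -9 − 1 = -10 dBu.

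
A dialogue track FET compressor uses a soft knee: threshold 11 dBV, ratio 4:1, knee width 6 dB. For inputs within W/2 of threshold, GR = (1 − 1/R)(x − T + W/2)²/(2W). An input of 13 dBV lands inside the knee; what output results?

11.4375 dBV

x − T + W/2 = 13 − 11 + 3 = 5.
GR = (1 − 1/4) × 5² / 12 = 0.75 × 25 / 12 = 1.5625 dB.
Output = 13 − 1.5625 = 11.4375 dBV.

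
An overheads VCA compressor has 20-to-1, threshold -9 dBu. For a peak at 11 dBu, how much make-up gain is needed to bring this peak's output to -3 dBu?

5 dB

Overshoot 20 dB → 20/20 = 1 dB after compression, so the compressed level is -9 + 1 = -8 dBu.
Make-up = target − compressed = -3 − (-8) = 5 dB.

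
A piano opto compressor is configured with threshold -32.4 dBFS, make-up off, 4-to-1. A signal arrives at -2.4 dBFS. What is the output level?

-2.4 dBFS sits 30 dB over threshold.
At 4:1 the overshoot is divided by 4, leaving 7.5 dB above threshold.
Output = -32.4 + 7.5 = -24.9 dBFS.

-24.9 dBFS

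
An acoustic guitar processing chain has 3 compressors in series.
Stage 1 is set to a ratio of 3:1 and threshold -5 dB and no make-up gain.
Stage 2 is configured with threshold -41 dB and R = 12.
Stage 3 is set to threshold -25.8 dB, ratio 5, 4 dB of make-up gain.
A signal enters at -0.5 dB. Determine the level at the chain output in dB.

-33.875 dB

Stage 1: overshoot 4.5 dB → 4.5/3 = 1.5 dB → -3.5 dB.
Stage 2: 37.5 dB above -41 dB, reduced 12:1 to 3.125 dB above → -37.875 dB.
Stage 3: below threshold (-37.875 ≤ -25.8); passes unchanged; make-up brings it to -33.875 dB.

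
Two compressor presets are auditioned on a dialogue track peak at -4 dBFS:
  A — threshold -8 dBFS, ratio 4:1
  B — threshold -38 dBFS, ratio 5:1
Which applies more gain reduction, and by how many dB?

B, by 24.2 dB

A: 4 dB over, compressed to 1 dB over, so 3 dB of GR.
B: 34 dB over, compressed to 6.8 dB over, so 27.2 dB of GR.
Difference: 24.2 dB in favour of B.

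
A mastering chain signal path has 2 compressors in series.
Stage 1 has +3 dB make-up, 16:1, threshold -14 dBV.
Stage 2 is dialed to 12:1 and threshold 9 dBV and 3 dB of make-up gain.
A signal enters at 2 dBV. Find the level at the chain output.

Stage 1: 2 dBV is 16 dB over -14 dBV; at 16:1 that becomes 1 dB over, giving -13 dBV; +3 dB make-up → -10 dBV.
Stage 2: -10 dBV is at or below the 9 dBV threshold — no compression; make-up brings it to -7 dBV.

-7 dBV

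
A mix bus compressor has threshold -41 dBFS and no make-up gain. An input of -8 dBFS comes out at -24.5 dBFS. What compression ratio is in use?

Input overshoot = -8 − (-41) = 33 dB; output overshoot = -24.5 − (-41) = 16.5 dB.
Ratio = 33 / 16.5 = 2.

2:1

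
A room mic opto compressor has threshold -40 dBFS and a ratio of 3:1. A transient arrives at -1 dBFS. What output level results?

-1 dBFS sits 39 dB over threshold.
3:1 compression reduces that to 39/3 = 13 dB over.
That puts the output at -27 dBFS.

-27 dBFS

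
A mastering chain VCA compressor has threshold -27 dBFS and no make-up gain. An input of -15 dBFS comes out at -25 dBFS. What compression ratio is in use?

Input overshoot = -15 − (-27) = 12 dB; output overshoot = -25 − (-27) = 2 dB.
Ratio = 12 / 2 = 6.

6:1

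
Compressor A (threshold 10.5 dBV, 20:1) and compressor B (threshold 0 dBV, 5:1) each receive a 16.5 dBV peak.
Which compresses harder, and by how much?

B, by 7.5 dB

A: GR = 6 − 6/20 = 5.7 dB.
B: GR = 16.5 − 16.5/5 = 13.2 dB.
B reduces 7.5 dB more.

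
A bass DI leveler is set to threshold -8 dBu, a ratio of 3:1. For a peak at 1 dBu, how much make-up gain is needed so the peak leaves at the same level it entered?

Overshoot 9 dB → 9/3 = 3 dB after compression, so the compressed level is -8 + 3 = -5 dBu.
Make-up = target − compressed = 1 − (-5) = 6 dB.

6 dB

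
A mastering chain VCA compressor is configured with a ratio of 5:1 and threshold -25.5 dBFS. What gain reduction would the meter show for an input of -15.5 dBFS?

The signal is 10 dB above threshold.
At 5:1, output sits 10/5 = 2 dB above threshold.
So the signal is attenuated by 10 − 2 = 8 dB.

8 dB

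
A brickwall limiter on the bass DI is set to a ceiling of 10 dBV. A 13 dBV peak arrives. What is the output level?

10 dBV

The limiter clamps the peak to its 10 dBV ceiling.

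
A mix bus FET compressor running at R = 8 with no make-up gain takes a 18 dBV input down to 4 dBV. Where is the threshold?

2 dBV

Let T be the threshold. Output overshoot = (input overshoot)/R, so 4 − T = (18 − T)/8.
8·(4 − T) = 18 − T → 7·T = 32 − 18 = 14.
T = 14/7 = 2 dBV.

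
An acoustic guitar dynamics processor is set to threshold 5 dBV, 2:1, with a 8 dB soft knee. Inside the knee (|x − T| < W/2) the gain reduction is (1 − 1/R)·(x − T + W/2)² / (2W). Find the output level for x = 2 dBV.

1.96875 dBV

x − T + W/2 = 2 − 5 + 4 = 1.
GR = (1 − 1/2) × 1² / 16 = 0.5 × 1 / 16 = 0.03125 dB.
Output = 2 − 0.03125 = 1.96875 dBV.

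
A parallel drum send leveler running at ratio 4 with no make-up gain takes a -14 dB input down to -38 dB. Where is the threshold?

Input is 32 dB above T (since output overshoot × R = input overshoot: (-38 − T)·4 = -14 − T gives T = -46 dB).
Check: -46 + (-14 − (-46))/4 = -46 + 8 = -38 dB. ✓

-46 dB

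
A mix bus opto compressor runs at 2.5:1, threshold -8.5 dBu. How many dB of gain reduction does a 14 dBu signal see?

13.5 dB

14 dBu exceeds the threshold by 22.5 dB.
At 2.5:1, output sits 22.5/2.5 = 9 dB above threshold.
Gain reduction = 22.5 − 9 = 13.5 dB.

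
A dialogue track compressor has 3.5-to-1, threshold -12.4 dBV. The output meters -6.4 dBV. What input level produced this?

That's 6 dB above the -12.4 dBV threshold.
Before 3.5:1 compression the overshoot was 6 × 3.5 = 21 dB, so input = -12.4 + 21 = 8.6 dBV.

8.6 dBV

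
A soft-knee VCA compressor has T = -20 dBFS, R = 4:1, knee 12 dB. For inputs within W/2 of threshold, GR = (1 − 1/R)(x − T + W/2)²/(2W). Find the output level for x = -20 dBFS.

-21.125 dBFS

x − T + W/2 = -20 − (-20) + 6 = 6.
GR = (1 − 1/4) × 6² / 24 = 0.75 × 36 / 24 = 1.125 dB.
Output = -20 − 1.125 = -21.125 dBFS.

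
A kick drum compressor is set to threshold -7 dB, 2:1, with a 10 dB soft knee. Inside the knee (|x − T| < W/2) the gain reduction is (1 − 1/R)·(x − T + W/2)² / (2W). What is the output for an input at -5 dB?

-6.225 dB

x − T + W/2 = -5 − (-7) + 5 = 7.
GR = (1 − 1/2) × 7² / 20 = 0.5 × 49 / 20 = 1.225 dB.
Output = -5 − 1.225 = -6.225 dB.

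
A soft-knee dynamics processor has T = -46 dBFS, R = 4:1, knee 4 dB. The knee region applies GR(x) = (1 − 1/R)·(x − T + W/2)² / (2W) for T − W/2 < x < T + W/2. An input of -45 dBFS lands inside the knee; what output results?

x − T + W/2 = -45 − (-46) + 2 = 3.
GR = (1 − 1/4) × 3² / 8 = 0.75 × 9 / 8 = 0.84375 dB.
Output = -45 − 0.84375 = -45.84375 dBFS.

-45.84375 dBFS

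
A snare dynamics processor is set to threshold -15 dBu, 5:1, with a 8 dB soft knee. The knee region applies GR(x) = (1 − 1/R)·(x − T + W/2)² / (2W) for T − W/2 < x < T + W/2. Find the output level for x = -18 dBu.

-18.05 dBu

x − T + W/2 = -18 − (-15) + 4 = 1.
GR = (1 − 1/5) × 1² / 16 = 0.8 × 1 / 16 = 0.05 dB.
Output = -18 − 0.05 = -18.05 dBu.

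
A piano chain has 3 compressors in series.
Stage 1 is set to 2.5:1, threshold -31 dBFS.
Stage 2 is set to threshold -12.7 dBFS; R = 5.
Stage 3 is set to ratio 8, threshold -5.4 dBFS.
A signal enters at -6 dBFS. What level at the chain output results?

Stage 1: 25 dB above -31 dBFS, reduced 2.5:1 to 10 dB above → -21 dBFS.
Stage 2: -21 dBFS ≤ -12.7 dBFS, so stage 2 doesn't engage; output -21 dBFS.
Stage 3: -21 dBFS is at or below the -5.4 dBFS threshold — no compression; output -21 dBFS.

-21 dBFS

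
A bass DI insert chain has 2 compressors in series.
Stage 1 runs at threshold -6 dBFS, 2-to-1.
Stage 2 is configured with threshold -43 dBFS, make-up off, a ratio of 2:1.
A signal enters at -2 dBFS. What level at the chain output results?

Stage 1: 4 dB above -6 dBFS, reduced 2:1 to 2 dB above → -4 dBFS.
Stage 2: overshoot 39 dB → 39/2 = 19.5 dB → -23.5 dBFS.

-23.5 dBFS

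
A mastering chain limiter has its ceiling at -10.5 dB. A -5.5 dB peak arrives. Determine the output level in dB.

-10.5 dB

The limiter clamps the peak to its -10.5 dB ceiling.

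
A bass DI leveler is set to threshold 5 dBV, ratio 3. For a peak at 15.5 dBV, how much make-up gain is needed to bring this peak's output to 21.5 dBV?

13 dB

The peak compresses to 5 + 10.5/3 = 8.5 dBV.
To reach 21.5 dBV requires 21.5 − 8.5 = 13 dB of make-up.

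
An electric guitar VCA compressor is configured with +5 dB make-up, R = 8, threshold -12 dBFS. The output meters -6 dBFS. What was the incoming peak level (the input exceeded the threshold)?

Before make-up, the level was -6 − 5 = -11 dBFS.
Post-compression overshoot = -11 − (-12) = 1 dB.
Input overshoot = R × output overshoot = 8 dB → input = -12 + 8 = -4 dBFS.

-4 dBFS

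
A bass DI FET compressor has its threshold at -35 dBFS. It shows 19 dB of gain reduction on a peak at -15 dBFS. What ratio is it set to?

20:1

Input overshoot = -15 − (-35) = 20 dB.
Output overshoot = 20 − 19 = 1 dB.
Ratio = input overshoot / output overshoot = 20 / 1 = 20.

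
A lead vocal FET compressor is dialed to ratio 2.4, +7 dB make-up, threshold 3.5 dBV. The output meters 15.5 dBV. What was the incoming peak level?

Before make-up, the level was 15.5 − 7 = 8.5 dBV.
Post-compression overshoot = 8.5 − 3.5 = 5 dB.
Input overshoot = R × output overshoot = 12 dB → input = 3.5 + 12 = 15.5 dBV.

15.5 dBV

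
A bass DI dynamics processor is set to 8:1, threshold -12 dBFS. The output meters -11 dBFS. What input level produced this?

That's 1 dB above the -12 dBFS threshold.
Input overshoot = R × output overshoot = 8 dB → input = -12 + 8 = -4 dBFS.

-4 dBFS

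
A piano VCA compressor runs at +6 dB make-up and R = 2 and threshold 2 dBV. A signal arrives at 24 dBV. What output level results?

The input is 22 dB above the 2 dBV threshold.
At 2:1 the overshoot is divided by 2, leaving 11 dB above threshold.
Output = 2 + 11 = 13 dBV; make-up adds 6 dB, giving 19 dBV.

19 dBV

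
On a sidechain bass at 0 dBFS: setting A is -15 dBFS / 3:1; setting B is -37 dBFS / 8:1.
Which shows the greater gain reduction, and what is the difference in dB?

A: 15 dB over, compressed to 5 dB over, so 10 dB of GR.
B: 37 dB over, compressed to 4.625 dB over, so 32.375 dB of GR.
B applies 22.375 dB more gain reduction.

B, by 22.375 dB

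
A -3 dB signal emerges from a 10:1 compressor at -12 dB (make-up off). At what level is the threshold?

-13 dB

Input is 10 dB above T (since output overshoot × R = input overshoot: (-12 − T)·10 = -3 − T gives T = -13 dB).
Check: -13 + (-3 − (-13))/10 = -13 + 1 = -12 dB. ✓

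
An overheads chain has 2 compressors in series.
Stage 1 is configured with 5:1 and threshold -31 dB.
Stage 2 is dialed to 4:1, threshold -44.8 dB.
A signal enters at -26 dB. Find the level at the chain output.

Stage 1: overshoot 5 dB → 5/5 = 1 dB → -30 dB.
Stage 2: -30 dB is 14.8 dB over -44.8 dB; at 4:1 that becomes 3.7 dB over, giving -41.1 dB.

-41.1 dB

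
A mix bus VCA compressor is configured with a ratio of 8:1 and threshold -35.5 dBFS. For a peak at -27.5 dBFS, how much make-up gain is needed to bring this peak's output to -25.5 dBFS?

9 dB

Without make-up, output = threshold + overshoot/8 = -35.5 + 1 = -34.5 dBFS.
Gap to target: 9 dB.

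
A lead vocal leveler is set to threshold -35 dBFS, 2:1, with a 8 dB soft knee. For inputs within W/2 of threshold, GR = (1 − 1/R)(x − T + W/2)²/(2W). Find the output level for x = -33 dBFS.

x − T + W/2 = -33 − (-35) + 4 = 6.
GR = (1 − 1/2) × 6² / 16 = 0.5 × 36 / 16 = 1.125 dB.
Output = -33 − 1.125 = -34.125 dBFS.

-34.125 dBFS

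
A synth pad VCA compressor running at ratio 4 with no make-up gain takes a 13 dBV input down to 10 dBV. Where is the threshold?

9 dBV

Gain reduction = 13 − 10 = 3 dB; output overshoot = GR / (R − 1) = 3 / 3 = 1 dB.
Threshold = output − output overshoot = 10 − 1 = 9 dBV.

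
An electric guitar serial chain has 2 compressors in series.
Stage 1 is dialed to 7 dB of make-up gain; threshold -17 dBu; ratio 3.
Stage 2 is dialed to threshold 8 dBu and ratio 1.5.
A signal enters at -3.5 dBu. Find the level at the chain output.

Stage 1: overshoot 13.5 dB → 13.5/3 = 4.5 dB → -12.5 dBu; +7 dB make-up → -5.5 dBu.
Stage 2: below threshold (-5.5 ≤ 8); passes unchanged; output -5.5 dBu.

-5.5 dBu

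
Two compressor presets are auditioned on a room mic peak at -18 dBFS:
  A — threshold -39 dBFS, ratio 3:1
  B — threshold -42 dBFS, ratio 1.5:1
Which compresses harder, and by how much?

A, by 6 dB

A: GR = 21 − 21/3 = 14 dB.
B: GR = 24 − 24/1.5 = 8 dB.
A applies 6 dB more gain reduction.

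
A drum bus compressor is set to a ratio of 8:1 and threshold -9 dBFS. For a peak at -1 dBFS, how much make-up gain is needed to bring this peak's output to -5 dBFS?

Without make-up, output = threshold + overshoot/8 = -9 + 1 = -8 dBFS.
Gap to target: 3 dB.

3 dB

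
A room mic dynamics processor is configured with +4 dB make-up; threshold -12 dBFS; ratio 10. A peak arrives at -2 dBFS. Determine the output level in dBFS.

-7 dBFS

The input is 10 dB above the -12 dBFS threshold.
10:1 compression reduces that to 10/10 = 1 dB over.
So the level is -12 + 1 = -11 dBFS; make-up adds 4 dB, giving -7 dBFS.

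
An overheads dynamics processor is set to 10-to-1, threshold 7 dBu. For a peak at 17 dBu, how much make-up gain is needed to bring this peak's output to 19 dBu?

11 dB

Overshoot 10 dB → 10/10 = 1 dB after compression, so the compressed level is 7 + 1 = 8 dBu.
Make-up = target − compressed = 19 − 8 = 11 dB.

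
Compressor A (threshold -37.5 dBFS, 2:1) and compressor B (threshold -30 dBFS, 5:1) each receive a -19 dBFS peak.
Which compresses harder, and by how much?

A: overshoot 18.5 dB → output overshoot 9.25 dB → GR 9.25 dB.
B: overshoot 11 dB → output overshoot 2.2 dB → GR 8.8 dB.
A reduces 0.45 dB more.

A, by 0.45 dB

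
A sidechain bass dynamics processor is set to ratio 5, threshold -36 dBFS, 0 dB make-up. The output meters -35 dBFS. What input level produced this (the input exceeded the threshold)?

-31 dBFS

That's 1 dB above the -36 dBFS threshold.
Before 5:1 compression the overshoot was 1 × 5 = 5 dB, so input = -36 + 5 = -31 dBFS.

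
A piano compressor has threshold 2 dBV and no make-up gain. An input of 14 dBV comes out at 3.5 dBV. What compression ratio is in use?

Input overshoot = 14 − 2 = 12 dB; output overshoot = 3.5 − 2 = 1.5 dB.
Ratio = 12 / 1.5 = 8.

8:1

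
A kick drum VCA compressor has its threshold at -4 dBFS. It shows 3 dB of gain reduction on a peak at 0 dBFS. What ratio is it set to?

Input overshoot = 0 − (-4) = 4 dB.
Output overshoot = 4 − 3 = 1 dB.
Ratio = input overshoot / output overshoot = 4 / 1 = 4.

4:1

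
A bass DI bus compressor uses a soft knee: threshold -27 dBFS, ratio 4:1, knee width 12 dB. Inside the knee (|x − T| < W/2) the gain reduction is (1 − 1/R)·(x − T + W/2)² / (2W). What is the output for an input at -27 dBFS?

x − T + W/2 = -27 − (-27) + 6 = 6.
GR = (1 − 1/4) × 6² / 24 = 0.75 × 36 / 24 = 1.125 dB.
Output = -27 − 1.125 = -28.125 dBFS.

-28.125 dBFS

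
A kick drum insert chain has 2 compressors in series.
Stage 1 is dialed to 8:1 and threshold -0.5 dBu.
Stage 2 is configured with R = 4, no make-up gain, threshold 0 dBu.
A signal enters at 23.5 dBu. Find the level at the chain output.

Stage 1: overshoot 24 dB → 24/8 = 3 dB → 2.5 dBu.
Stage 2: 2.5 dBu is 2.5 dB over 0 dBu; at 4:1 that becomes 0.625 dB over, giving 0.625 dBu.

0.625 dBu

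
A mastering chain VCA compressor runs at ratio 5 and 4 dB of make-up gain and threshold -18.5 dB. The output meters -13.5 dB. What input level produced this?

Before make-up, the level was -13.5 − 4 = -17.5 dB.
Post-compression overshoot = -17.5 − (-18.5) = 1 dB.
Before 5:1 compression the overshoot was 1 × 5 = 5 dB, so input = -18.5 + 5 = -13.5 dB.

-13.5 dB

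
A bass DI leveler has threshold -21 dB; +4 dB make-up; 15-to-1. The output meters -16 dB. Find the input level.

-6 dB

Remove make-up: -16 − 4 = -20 dB.
Post-compression overshoot = -20 − (-21) = 1 dB.
Input overshoot = R × output overshoot = 15 dB → input = -21 + 15 = -6 dB.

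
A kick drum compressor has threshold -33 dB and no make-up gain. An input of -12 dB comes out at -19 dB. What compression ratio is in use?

Input overshoot = -12 − (-33) = 21 dB; output overshoot = -19 − (-33) = 14 dB.
Ratio = 21 / 14 = 1.5.

1.5:1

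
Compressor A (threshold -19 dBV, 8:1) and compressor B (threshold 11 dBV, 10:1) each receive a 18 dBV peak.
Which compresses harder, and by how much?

A, by 26.075 dB

A: GR = 37 − 37/8 = 32.375 dB.
B: GR = 7 − 7/10 = 6.3 dB.
Difference: 26.075 dB in favour of A.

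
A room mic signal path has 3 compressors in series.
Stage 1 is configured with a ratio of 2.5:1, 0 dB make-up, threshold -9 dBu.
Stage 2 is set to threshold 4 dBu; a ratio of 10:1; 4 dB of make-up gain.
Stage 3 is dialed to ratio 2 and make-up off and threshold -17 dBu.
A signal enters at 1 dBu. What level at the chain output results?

Stage 1: 1 dBu is 10 dB over -9 dBu; at 2.5:1 that becomes 4 dB over, giving -5 dBu.
Stage 2: -5 dBu is at or below the 4 dBu threshold — no compression; make-up brings it to -1 dBu.
Stage 3: overshoot 16 dB → 16/2 = 8 dB → -9 dBu.

-9 dBu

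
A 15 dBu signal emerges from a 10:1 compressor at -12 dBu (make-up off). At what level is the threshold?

Let T be the threshold. Output overshoot = (input overshoot)/R, so -12 − T = (15 − T)/10.
10·(-12 − T) = 15 − T → 9·T = -120 − 15 = -135.
T = -135/9 = -15 dBu.

-15 dBu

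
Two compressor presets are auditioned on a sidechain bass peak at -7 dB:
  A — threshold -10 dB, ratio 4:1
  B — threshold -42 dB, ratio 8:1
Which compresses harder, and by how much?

A: GR = 3 − 3/4 = 2.25 dB.
B: GR = 35 − 35/8 = 30.625 dB.
B applies 28.375 dB more gain reduction.

B, by 28.375 dB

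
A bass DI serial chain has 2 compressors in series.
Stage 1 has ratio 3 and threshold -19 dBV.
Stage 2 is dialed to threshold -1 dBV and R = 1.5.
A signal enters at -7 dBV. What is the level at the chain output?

Stage 1: -7 dBV is 12 dB over -19 dBV; at 3:1 that becomes 4 dB over, giving -15 dBV.
Stage 2: below threshold (-15 ≤ -1); passes unchanged; output -15 dBV.

-15 dBV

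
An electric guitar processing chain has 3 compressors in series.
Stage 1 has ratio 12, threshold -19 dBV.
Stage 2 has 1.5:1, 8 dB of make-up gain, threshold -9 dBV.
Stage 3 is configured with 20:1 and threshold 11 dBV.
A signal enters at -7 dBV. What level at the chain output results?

Stage 1: overshoot 12 dB → 12/12 = 1 dB → -18 dBV.
Stage 2: below threshold (-18 ≤ -9); passes unchanged; make-up brings it to -10 dBV.
Stage 3: -10 dBV ≤ 11 dBV, so stage 3 doesn't engage; output -10 dBV.

-10 dBV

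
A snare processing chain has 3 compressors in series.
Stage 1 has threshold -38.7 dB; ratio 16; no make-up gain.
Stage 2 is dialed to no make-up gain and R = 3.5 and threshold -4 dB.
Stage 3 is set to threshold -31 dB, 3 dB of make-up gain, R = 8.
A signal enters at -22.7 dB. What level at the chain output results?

-34.7 dB

Stage 1: 16 dB above -38.7 dB, reduced 16:1 to 1 dB above → -37.7 dB.
Stage 2: below threshold (-37.7 ≤ -4); passes unchanged; output -37.7 dB.
Stage 3: below threshold (-37.7 ≤ -31); passes unchanged; make-up brings it to -34.7 dB.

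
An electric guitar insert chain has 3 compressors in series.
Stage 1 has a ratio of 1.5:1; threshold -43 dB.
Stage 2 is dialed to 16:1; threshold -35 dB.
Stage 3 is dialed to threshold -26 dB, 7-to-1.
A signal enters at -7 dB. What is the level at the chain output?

-34 dB

Stage 1: -7 dB is 36 dB over -43 dB; at 1.5:1 that becomes 24 dB over, giving -19 dB.
Stage 2: -19 dB is 16 dB over -35 dB; at 16:1 that becomes 1 dB over, giving -34 dB.
Stage 3: -34 dB is at or below the -26 dB threshold — no compression; output -34 dB.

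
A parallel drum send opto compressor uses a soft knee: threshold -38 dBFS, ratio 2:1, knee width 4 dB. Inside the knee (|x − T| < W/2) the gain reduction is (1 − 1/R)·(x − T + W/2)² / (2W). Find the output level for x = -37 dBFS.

-37.5625 dBFS

x − T + W/2 = -37 − (-38) + 2 = 3.
GR = (1 − 1/2) × 3² / 8 = 0.5 × 9 / 8 = 0.5625 dB.
Output = -37 − 0.5625 = -37.5625 dBFS.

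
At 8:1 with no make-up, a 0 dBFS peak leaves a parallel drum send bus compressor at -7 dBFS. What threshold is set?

Let T be the threshold. Output overshoot = (input overshoot)/R, so -7 − T = (0 − T)/8.
8·(-7 − T) = 0 − T → 7·T = -56 − 0 = -56.
T = -56/7 = -8 dBFS.

-8 dBFS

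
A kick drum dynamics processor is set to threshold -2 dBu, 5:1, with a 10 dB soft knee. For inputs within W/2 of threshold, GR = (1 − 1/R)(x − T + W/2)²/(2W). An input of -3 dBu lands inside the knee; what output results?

-3.64 dBu

x − T + W/2 = -3 − (-2) + 5 = 4.
GR = (1 − 1/5) × 4² / 20 = 0.8 × 16 / 20 = 0.64 dB.
Output = -3 − 0.64 = -3.64 dBu.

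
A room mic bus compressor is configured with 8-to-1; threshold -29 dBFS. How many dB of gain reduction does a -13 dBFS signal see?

14 dB

Overshoot = -13 − (-29) = 16 dB.
A 8:1 ratio leaves 2 dB of that excess.
Gain reduction = 16 − 2 = 14 dB.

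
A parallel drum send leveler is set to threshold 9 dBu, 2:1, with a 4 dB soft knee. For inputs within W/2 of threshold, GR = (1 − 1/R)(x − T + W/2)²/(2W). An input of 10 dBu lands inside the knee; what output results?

9.4375 dBu

x − T + W/2 = 10 − 9 + 2 = 3.
GR = (1 − 1/2) × 3² / 8 = 0.5 × 9 / 8 = 0.5625 dB.
Output = 10 − 0.5625 = 9.4375 dBu.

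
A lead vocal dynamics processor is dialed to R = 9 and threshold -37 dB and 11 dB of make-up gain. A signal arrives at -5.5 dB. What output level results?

The input is 31.5 dB above the -37 dB threshold.
9:1 compression reduces that to 31.5/9 = 3.5 dB over.
Output = -37 + 3.5 = -33.5 dB; make-up adds 11 dB, giving -22.5 dB.

-22.5 dB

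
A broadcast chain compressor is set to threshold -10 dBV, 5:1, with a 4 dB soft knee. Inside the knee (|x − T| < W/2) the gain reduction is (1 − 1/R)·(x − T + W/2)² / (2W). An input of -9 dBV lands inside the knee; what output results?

x − T + W/2 = -9 − (-10) + 2 = 3.
GR = (1 − 1/5) × 3² / 8 = 0.8 × 9 / 8 = 0.9 dB.
Output = -9 − 0.9 = -9.9 dBV.

-9.9 dBV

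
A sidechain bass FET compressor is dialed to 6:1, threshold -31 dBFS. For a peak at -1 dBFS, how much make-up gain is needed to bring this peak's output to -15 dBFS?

11 dB

The peak compresses to -31 + 30/6 = -26 dBFS.
To reach -15 dBFS requires -15 − (-26) = 11 dB of make-up.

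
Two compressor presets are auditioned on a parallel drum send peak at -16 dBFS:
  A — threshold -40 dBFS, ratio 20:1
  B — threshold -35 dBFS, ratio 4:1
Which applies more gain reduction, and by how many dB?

A, by 8.55 dB

A: overshoot 24 dB → output overshoot 1.2 dB → GR 22.8 dB.
B: overshoot 19 dB → output overshoot 4.75 dB → GR 14.25 dB.
Difference: 8.55 dB in favour of A.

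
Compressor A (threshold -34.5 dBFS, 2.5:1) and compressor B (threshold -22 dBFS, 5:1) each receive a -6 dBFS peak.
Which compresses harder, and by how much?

A, by 4.3 dB

A: overshoot 28.5 dB → output overshoot 11.4 dB → GR 17.1 dB.
B: overshoot 16 dB → output overshoot 3.2 dB → GR 12.8 dB.
A applies 4.3 dB more gain reduction.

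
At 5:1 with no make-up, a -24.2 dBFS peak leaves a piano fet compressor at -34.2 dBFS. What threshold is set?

-36.7 dBFS

Let T be the threshold. Output overshoot = (input overshoot)/R, so -34.2 − T = (-24.2 − T)/5.
5·(-34.2 − T) = -24.2 − T → 4·T = -171 − (-24.2) = -146.8.
T = -146.8/4 = -36.7 dBFS.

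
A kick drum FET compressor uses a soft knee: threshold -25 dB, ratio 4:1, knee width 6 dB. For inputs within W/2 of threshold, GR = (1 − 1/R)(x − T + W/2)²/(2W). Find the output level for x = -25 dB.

-25.5625 dB

x − T + W/2 = -25 − (-25) + 3 = 3.
GR = (1 − 1/4) × 3² / 12 = 0.75 × 9 / 12 = 0.5625 dB.
Output = -25 − 0.5625 = -25.5625 dB.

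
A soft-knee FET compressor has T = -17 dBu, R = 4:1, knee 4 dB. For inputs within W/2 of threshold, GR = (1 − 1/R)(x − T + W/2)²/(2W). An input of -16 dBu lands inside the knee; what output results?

x − T + W/2 = -16 − (-17) + 2 = 3.
GR = (1 − 1/4) × 3² / 8 = 0.75 × 9 / 8 = 0.84375 dB.
Output = -16 − 0.84375 = -16.84375 dBu.

-16.84375 dBu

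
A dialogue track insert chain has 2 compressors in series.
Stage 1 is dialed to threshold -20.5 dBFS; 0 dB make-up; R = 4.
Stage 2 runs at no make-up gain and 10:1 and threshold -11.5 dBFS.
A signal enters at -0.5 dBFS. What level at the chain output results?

Stage 1: 20 dB above -20.5 dBFS, reduced 4:1 to 5 dB above → -15.5 dBFS.
Stage 2: -15.5 dBFS ≤ -11.5 dBFS, so stage 2 doesn't engage; output -15.5 dBFS.

-15.5 dBFS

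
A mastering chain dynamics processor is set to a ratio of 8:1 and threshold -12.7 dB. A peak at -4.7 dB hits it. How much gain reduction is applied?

Overshoot = -4.7 − (-12.7) = 8 dB.
A 8:1 ratio leaves 1 dB of that excess.
So the signal is attenuated by 8 − 1 = 7 dB.

7 dB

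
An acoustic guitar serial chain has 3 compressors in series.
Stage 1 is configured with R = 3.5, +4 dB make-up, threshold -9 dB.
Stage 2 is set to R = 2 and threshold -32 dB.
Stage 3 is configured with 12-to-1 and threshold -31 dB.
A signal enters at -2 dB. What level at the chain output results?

Stage 1: overshoot 7 dB → 7/3.5 = 2 dB → -7 dB; +4 dB make-up → -3 dB.
Stage 2: -3 dB is 29 dB over -32 dB; at 2:1 that becomes 14.5 dB over, giving -17.5 dB.
Stage 3: 13.5 dB above -31 dB, reduced 12:1 to 1.125 dB above → -29.875 dB.

-29.875 dB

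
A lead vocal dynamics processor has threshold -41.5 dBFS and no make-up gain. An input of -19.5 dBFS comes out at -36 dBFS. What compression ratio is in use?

Input overshoot = -19.5 − (-41.5) = 22 dB; output overshoot = -36 − (-41.5) = 5.5 dB.
Ratio = 22 / 5.5 = 4.

4:1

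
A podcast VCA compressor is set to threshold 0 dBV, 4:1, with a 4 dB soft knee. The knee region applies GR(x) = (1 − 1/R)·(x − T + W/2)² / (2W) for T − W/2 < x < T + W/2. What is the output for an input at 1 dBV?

0.15625 dBV

x − T + W/2 = 1 − 0 + 2 = 3.
GR = (1 − 1/4) × 3² / 8 = 0.75 × 9 / 8 = 0.84375 dB.
Output = 1 − 0.84375 = 0.15625 dBV.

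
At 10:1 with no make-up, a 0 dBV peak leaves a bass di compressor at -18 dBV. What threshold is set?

-20 dBV

Gain reduction = 0 − (-18) = 18 dB; output overshoot = GR / (R − 1) = 18 / 9 = 2 dB.
Threshold = output − output overshoot = -18 − 2 = -20 dBV.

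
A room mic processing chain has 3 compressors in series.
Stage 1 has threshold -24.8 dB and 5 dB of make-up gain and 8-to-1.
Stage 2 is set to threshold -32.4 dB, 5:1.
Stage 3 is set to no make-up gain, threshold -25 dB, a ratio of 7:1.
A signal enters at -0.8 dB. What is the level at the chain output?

-29.28 dB

Stage 1: 24 dB above -24.8 dB, reduced 8:1 to 3 dB above → -21.8 dB; +5 dB make-up → -16.8 dB.
Stage 2: overshoot 15.6 dB → 15.6/5 = 3.12 dB → -29.28 dB.
Stage 3: -29.28 dB is at or below the -25 dB threshold — no compression; output -29.28 dB.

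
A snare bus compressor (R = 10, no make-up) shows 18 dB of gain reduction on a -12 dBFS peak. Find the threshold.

Input is 20 dB above T (since output overshoot × R = input overshoot: (-30 − T)·10 = -12 − T gives T = -32 dBFS).
Check: -32 + (-12 − (-32))/10 = -32 + 2 = -30 dBFS. ✓

-32 dBFS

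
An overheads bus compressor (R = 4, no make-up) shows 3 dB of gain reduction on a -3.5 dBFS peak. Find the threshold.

-7.5 dBFS

Gain reduction = -3.5 − (-6.5) = 3 dB; output overshoot = GR / (R − 1) = 3 / 3 = 1 dB.
Threshold = output − output overshoot = -6.5 − 1 = -7.5 dBFS.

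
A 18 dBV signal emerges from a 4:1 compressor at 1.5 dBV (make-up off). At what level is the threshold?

Input is 22 dB above T (since output overshoot × R = input overshoot: (1.5 − T)·4 = 18 − T gives T = -4 dBV).
Check: -4 + (18 − (-4))/4 = -4 + 5.5 = 1.5 dBV. ✓

-4 dBV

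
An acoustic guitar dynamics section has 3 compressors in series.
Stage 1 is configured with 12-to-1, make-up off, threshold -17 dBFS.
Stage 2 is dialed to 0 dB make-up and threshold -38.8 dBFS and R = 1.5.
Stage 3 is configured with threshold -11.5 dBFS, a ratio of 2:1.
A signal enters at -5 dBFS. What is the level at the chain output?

Stage 1: -5 dBFS is 12 dB over -17 dBFS; at 12:1 that becomes 1 dB over, giving -16 dBFS.
Stage 2: 22.8 dB above -38.8 dBFS, reduced 1.5:1 to 15.2 dB above → -23.6 dBFS.
Stage 3: -23.6 dBFS is at or below the -11.5 dBFS threshold — no compression; output -23.6 dBFS.

-23.6 dBFS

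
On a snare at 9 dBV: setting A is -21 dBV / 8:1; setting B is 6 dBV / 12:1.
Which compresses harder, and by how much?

A, by 23.5 dB

A: 30 dB over, compressed to 3.75 dB over, so 26.25 dB of GR.
B: 3 dB over, compressed to 0.25 dB over, so 2.75 dB of GR.
A applies 23.5 dB more gain reduction.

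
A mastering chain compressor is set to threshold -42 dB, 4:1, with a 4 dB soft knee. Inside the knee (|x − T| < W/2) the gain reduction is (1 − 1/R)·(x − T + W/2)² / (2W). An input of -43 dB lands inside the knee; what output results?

x − T + W/2 = -43 − (-42) + 2 = 1.
GR = (1 − 1/4) × 1² / 8 = 0.75 × 1 / 8 = 0.09375 dB.
Output = -43 − 0.09375 = -43.09375 dB.

-43.09375 dB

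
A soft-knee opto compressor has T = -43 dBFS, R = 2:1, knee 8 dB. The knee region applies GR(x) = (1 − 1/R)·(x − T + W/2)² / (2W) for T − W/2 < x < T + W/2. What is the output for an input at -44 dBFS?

-44.28125 dBFS

x − T + W/2 = -44 − (-43) + 4 = 3.
GR = (1 − 1/2) × 3² / 16 = 0.5 × 9 / 16 = 0.28125 dB.
Output = -44 − 0.28125 = -44.28125 dBFS.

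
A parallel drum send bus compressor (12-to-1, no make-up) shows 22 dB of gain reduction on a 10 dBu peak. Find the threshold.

Gain reduction = 10 − (-12) = 22 dB; output overshoot = GR / (R − 1) = 22 / 11 = 2 dB.
Threshold = output − output overshoot = -12 − 2 = -14 dBu.

-14 dBu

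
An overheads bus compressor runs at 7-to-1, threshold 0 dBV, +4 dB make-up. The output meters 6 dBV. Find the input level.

Stripping the +4 dB make-up gives 2 dBV at the gain stage.
The compressed level sits 2 − 0 = 2 dB over threshold.
Input overshoot = R × output overshoot = 14 dB → input = 0 + 14 = 14 dBV.

14 dBV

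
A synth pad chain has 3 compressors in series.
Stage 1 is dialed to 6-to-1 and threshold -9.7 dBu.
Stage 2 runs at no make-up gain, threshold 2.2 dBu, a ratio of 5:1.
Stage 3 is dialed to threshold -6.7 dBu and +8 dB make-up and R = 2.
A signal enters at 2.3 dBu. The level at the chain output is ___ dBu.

0.3 dBu

Stage 1: overshoot 12 dB → 12/6 = 2 dB → -7.7 dBu.
Stage 2: below threshold (-7.7 ≤ 2.2); passes unchanged; output -7.7 dBu.
Stage 3: below threshold (-7.7 ≤ -6.7); passes unchanged; make-up brings it to 0.3 dBu.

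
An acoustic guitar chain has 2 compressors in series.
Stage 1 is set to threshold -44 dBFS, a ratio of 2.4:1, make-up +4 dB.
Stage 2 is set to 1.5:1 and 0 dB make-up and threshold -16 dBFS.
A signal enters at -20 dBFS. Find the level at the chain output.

-30 dBFS

Stage 1: overshoot 24 dB → 24/2.4 = 10 dB → -34 dBFS; +4 dB make-up → -30 dBFS.
Stage 2: -30 dBFS ≤ -16 dBFS, so stage 2 doesn't engage; output -30 dBFS.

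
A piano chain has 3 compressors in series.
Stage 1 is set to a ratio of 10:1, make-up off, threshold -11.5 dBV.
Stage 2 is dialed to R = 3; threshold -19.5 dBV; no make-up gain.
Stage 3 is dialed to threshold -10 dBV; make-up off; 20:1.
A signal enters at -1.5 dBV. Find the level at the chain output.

Stage 1: overshoot 10 dB → 10/10 = 1 dB → -10.5 dBV.
Stage 2: 9 dB above -19.5 dBV, reduced 3:1 to 3 dB above → -16.5 dBV.
Stage 3: -16.5 dBV ≤ -10 dBV, so stage 3 doesn't engage; output -16.5 dBV.

-16.5 dBV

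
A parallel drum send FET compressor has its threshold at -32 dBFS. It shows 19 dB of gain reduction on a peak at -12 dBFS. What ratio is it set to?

20:1

Input overshoot = -12 − (-32) = 20 dB.
Output overshoot = 20 − 19 = 1 dB.
Ratio = input overshoot / output overshoot = 20 / 1 = 20.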